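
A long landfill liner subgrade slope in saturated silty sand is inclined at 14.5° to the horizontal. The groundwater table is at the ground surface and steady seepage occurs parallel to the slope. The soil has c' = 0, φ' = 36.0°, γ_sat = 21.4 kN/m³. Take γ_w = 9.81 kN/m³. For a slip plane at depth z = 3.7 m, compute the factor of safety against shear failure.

With seepage parallel to the slope and the water table at the surface, the effective normal stress on the slip plane uses the buoyant unit weight γ' = γ_sat − γ_w while the driving shear stress uses γ_sat:
FS = [c' + γ' z cos²β tanφ'] / [γ_sat z sinβ cosβ]
(For c' = 0 this reduces to FS = (γ'/γ_sat)·tanφ'/tanβ.)
γ' = 21.4 − 9.81 = 11.59 kN/m³
Numerator = 0.0 + 11.59·3.7·cos²14.5°·tan36.0° = 0.0 + 11.59·3.7·0.9373·0.7265 = 29.203 kPa
Denominator = 21.4·3.7·sin14.5°·cos14.5° = 21.4·3.7·0.2504·0.9681 = 19.194 kPa
FS = 29.203 / 19.194 = 1.522

FS = 1.52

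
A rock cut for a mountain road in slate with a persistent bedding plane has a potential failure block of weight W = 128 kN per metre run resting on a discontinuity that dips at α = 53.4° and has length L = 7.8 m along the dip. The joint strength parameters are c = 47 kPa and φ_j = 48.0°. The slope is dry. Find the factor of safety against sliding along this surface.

Resolving the block weight along and normal to the plane and applying the Mohr–Coulomb strength on the joint:
N' = W cosα = 128·cos53.4° = 76.3 kN/m
Driving force T = W sinα = 128·sin53.4° = 102.8 kN/m
Resisting force R = c·L + N'·tanφ_j = 47·7.8 + 76.3·tan48.0° = 366.6 + 84.8 = 451.4 kN/m
FS = R / T = 451.4 / 102.8 = 4.392

FS = 4.39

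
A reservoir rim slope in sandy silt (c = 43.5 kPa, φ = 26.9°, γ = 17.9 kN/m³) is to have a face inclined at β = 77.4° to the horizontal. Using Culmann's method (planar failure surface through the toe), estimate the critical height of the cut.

H_c = 23.25 m

Culmann's analysis gives the critical failure plane at α_cr = (β + φ)/2 = (77.4 + 26.9)/2 = 52.2°, and the critical height
H_c = (4c/γ) · sinβ cosφ / [1 − cos(β − φ)]
    = (4·43.5/17.9) · sin77.4°·cos26.9° / [1 − cos(50.5°)]
    = 9.721 · 0.9759·0.8918 / [1 − 0.6361]
    = 9.721 · 0.8703 / 0.3639
    = 23.25 m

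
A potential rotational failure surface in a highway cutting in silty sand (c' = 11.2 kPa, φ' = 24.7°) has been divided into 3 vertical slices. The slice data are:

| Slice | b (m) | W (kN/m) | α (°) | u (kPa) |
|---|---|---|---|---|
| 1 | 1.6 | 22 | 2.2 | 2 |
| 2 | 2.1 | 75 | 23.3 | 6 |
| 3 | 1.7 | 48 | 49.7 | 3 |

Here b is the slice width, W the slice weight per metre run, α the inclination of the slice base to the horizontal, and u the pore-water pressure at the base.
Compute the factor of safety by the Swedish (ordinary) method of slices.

FS = 1.75

Ordinary method of slices: FS = Σ[c'·Δl_i + (W_i cosα_i − u_i·Δl_i)·tanφ'] / Σ W_i sinα_i, with Δl_i = b_i / cosα_i.
Slice 1: Δl = 1.6/cos2.2° = 1.601 m; N'_1 = 22·cos2.2° − 2·1.601 = 18.8; c'Δl = 17.93; W sinα = 0.8
Slice 2: Δl = 2.1/cos23.3° = 2.286 m; N'_2 = 75·cos23.3° − 6·2.286 = 55.2; c'Δl = 25.61; W sinα = 29.7
Slice 3: Δl = 1.7/cos49.7° = 2.628 m; N'_3 = 48·cos49.7° − 3·2.628 = 23.2; c'Δl = 29.44; W sinα = 36.6
Σc'Δl = 73.0 kN/m; ΣN' = 97.1 kN/m; ΣW sinα = 67.1 kN/m
Resisting = 73.0 + 97.1·tan24.7° = 73.0 + 44.7 = 117.6 kN/m
FS = 117.6 / 67.1 = 1.753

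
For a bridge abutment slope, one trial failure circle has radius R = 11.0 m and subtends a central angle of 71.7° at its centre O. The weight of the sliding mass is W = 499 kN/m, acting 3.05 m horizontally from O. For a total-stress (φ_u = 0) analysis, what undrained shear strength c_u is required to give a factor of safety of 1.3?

c_u = 13.1 kPa

FS = c_u·L_a·R / (W·d), so c_u = FS·W·d / (L_a·R).
Arc length L_a = R·θ = 11.0·(71.7°·π/180) = 11.0·1.2514 = 13.77 m
c_u = 1.3·499·3.05 / (13.77·11.0) = 1978.5 / 151.42 = 13.07 kPa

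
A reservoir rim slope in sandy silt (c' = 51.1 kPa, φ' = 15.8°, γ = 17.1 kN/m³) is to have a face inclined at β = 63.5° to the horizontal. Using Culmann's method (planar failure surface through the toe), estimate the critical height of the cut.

H_c = 31.48 m

Culmann's analysis gives the critical failure plane at α_cr = (β + φ')/2 = (63.5 + 15.8)/2 = 39.6°, and the critical height
H_c = (4c'/γ) · sinβ cosφ' / [1 − cos(β − φ')]
    = (4·51.1/17.1) · sin63.5°·cos15.8° / [1 − cos(47.7°)]
    = 11.953 · 0.8949·0.9622 / [1 − 0.6730]
    = 11.953 · 0.8611 / 0.3270
    = 31.48 m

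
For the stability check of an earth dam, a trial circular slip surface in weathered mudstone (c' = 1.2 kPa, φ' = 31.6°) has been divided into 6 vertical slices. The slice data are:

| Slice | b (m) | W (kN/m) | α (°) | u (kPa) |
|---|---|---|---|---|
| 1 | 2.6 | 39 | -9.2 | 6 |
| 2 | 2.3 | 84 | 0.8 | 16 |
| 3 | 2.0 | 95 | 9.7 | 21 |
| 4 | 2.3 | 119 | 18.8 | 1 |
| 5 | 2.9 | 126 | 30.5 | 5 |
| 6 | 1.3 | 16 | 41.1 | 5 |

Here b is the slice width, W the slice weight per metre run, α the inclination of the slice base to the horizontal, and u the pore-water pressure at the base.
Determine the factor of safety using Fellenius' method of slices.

Ordinary method of slices: FS = Σ[c'·Δl_i + (W_i cosα_i − u_i·Δl_i)·tanφ'] / Σ W_i sinα_i, with Δl_i = b_i / cosα_i.
Slice 1: Δl = 2.6/cos(-9.2°) = 2.634 m; N'_1 = 39·cos(-9.2°) − 6·2.634 = 22.7; c'Δl = 3.16; W sinα = -6.2
Slice 2: Δl = 2.3/cos0.8° = 2.300 m; N'_2 = 84·cos0.8° − 16·2.300 = 47.2; c'Δl = 2.76; W sinα = 1.2
Slice 3: Δl = 2.0/cos9.7° = 2.029 m; N'_3 = 95·cos9.7° − 21·2.029 = 51.0; c'Δl = 2.43; W sinα = 16.0
Slice 4: Δl = 2.3/cos18.8° = 2.430 m; N'_4 = 119·cos18.8° − 1·2.430 = 110.2; c'Δl = 2.92; W sinα = 38.3
Slice 5: Δl = 2.9/cos30.5° = 3.366 m; N'_5 = 126·cos30.5° − 5·3.366 = 91.7; c'Δl = 4.04; W sinα = 63.9
Slice 6: Δl = 1.3/cos41.1° = 1.725 m; N'_6 = 16·cos41.1° − 5·1.725 = 3.4; c'Δl = 2.07; W sinα = 10.5
Σc'Δl = 17.4 kN/m; ΣN' = 326.3 kN/m; ΣW sinα = 123.8 kN/m
Resisting = 17.4 + 326.3·tan31.6° = 17.4 + 200.7 = 218.1 kN/m
FS = 218.1 / 123.8 = 1.762

FS = 1.76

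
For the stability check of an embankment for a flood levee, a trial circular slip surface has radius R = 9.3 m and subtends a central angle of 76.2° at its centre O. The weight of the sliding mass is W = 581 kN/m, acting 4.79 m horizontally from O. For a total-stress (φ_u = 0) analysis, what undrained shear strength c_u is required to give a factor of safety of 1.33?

FS = c_u·L_a·R / (W·d), so c_u = FS·W·d / (L_a·R).
Arc length L_a = R·θ = 9.3·(76.2°·π/180) = 9.3·1.3299 = 12.37 m
c_u = 1.33·581·4.79 / (12.37·9.3) = 3701.4 / 115.03 = 32.18 kPa

c_u = 32.2 kPa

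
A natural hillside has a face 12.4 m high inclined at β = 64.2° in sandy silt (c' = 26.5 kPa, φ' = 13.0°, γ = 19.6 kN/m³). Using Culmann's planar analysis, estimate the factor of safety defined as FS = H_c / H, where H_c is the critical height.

FS = 1.02

H_c = (4c'/γ) · sinβ cosφ' / [1 − cos(β − φ')]
    = (4·26.5/19.6) · sin64.2°·cos13.0° / [1 − cos51.2°]
    = 5.408 · 0.8772 / 0.3734 = 12.71 m
FS = H_c / H = 12.71 / 12.4 = 1.025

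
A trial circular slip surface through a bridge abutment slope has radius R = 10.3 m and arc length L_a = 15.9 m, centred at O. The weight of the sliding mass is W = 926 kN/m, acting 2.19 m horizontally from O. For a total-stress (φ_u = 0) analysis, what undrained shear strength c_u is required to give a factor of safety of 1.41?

FS = c_u·L_a·R / (W·d), so c_u = FS·W·d / (L_a·R).
c_u = 1.41·926·2.19 / (15.90·10.3) = 2859.4 / 163.77 = 17.46 kPa

c_u = 17.5 kPa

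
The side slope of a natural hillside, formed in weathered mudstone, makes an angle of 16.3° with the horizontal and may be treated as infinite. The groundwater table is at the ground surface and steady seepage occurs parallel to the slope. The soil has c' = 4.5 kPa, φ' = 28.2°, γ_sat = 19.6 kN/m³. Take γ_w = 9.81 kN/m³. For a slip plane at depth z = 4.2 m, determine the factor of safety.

With seepage parallel to the slope and the water table at the surface, the effective normal stress on the slip plane uses the buoyant unit weight γ' = γ_sat − γ_w while the driving shear stress uses γ_sat:
FS = [c' + γ' z cos²β tanφ'] / [γ_sat z sinβ cosβ]
γ' = 19.6 − 9.81 = 9.79 kN/m³
Numerator = 4.5 + 9.79·4.2·cos²16.3°·tan28.2° = 4.5 + 9.79·4.2·0.9212·0.5362 = 24.811 kPa
Denominator = 19.6·4.2·sin16.3°·cos16.3° = 19.6·4.2·0.2807·0.9598 = 22.176 kPa
FS = 24.811 / 22.176 = 1.119

FS = 1.12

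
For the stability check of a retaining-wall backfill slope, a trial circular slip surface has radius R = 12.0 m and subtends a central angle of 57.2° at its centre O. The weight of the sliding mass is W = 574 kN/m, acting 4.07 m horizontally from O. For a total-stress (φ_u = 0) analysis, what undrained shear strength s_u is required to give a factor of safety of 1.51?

s_u = 24.5 kPa

FS = s_u·L_a·R / (W·d), so s_u = FS·W·d / (L_a·R).
Arc length L_a = R·θ = 12.0·(57.2°·π/180) = 12.0·0.9983 = 11.98 m
s_u = 1.51·574·4.07 / (11.98·12.0) = 3527.6 / 143.76 = 24.54 kPa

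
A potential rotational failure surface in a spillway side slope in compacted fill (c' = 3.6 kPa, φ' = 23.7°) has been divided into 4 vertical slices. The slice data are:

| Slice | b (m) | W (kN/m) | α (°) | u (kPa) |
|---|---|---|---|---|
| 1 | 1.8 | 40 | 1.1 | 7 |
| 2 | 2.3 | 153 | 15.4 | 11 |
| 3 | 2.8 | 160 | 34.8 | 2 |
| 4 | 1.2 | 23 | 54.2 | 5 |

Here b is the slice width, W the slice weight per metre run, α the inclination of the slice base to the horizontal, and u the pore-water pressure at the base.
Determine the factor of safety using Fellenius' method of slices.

FS = 1.03

Ordinary method of slices: FS = Σ[c'·Δl_i + (W_i cosα_i − u_i·Δl_i)·tanφ'] / Σ W_i sinα_i, with Δl_i = b_i / cosα_i.
Slice 1: Δl = 1.8/cos1.1° = 1.800 m; N'_1 = 40·cos1.1° − 7·1.800 = 27.4; c'Δl = 6.48; W sinα = 0.8
Slice 2: Δl = 2.3/cos15.4° = 2.386 m; N'_2 = 153·cos15.4° − 11·2.386 = 121.3; c'Δl = 8.59; W sinα = 40.6
Slice 3: Δl = 2.8/cos34.8° = 3.410 m; N'_3 = 160·cos34.8° − 2·3.410 = 124.6; c'Δl = 12.28; W sinα = 91.3
Slice 4: Δl = 1.2/cos54.2° = 2.051 m; N'_4 = 23·cos54.2° − 5·2.051 = 3.2; c'Δl = 7.39; W sinα = 18.7
Σc'Δl = 34.7 kN/m; ΣN' = 276.4 kN/m; ΣW sinα = 151.4 kN/m
Resisting = 34.7 + 276.4·tan23.7° = 34.7 + 121.3 = 156.1 kN/m
FS = 156.1 / 151.4 = 1.031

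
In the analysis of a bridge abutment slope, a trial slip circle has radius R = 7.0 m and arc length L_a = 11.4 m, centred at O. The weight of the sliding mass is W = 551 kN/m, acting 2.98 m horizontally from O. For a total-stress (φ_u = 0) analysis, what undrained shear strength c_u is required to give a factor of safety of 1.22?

c_u = 25.1 kPa

FS = c_u·L_a·R / (W·d), so c_u = FS·W·d / (L_a·R).
c_u = 1.22·551·2.98 / (11.40·7.0) = 2003.2 / 79.80 = 25.10 kPa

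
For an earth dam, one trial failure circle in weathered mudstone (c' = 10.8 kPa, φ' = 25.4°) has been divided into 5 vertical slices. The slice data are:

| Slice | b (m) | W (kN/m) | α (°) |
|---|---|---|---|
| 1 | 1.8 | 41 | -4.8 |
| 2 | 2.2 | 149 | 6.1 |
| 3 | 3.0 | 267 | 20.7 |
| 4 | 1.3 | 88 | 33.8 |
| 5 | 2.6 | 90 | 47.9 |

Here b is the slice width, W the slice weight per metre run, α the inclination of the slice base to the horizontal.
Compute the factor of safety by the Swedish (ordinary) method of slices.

FS = 1.84

Ordinary method of slices: FS = Σ[c'·Δl_i + (W_i cosα_i)·tanφ'] / Σ W_i sinα_i, with Δl_i = b_i / cosα_i.
Slice 1: Δl = 1.8/cos(-4.8°) = 1.806 m; N'_1 = 41·cos(-4.8°) = 40.9; c'Δl = 19.51; W sinα = -3.4
Slice 2: Δl = 2.2/cos6.1° = 2.213 m; N'_2 = 149·cos6.1° = 148.2; c'Δl = 23.90; W sinα = 15.8
Slice 3: Δl = 3.0/cos20.7° = 3.207 m; N'_3 = 267·cos20.7° = 249.8; c'Δl = 34.64; W sinα = 94.4
Slice 4: Δl = 1.3/cos33.8° = 1.564 m; N'_4 = 88·cos33.8° = 73.1; c'Δl = 16.90; W sinα = 49.0
Slice 5: Δl = 2.6/cos47.9° = 3.878 m; N'_5 = 90·cos47.9° = 60.3; c'Δl = 41.88; W sinα = 66.8
Σc'Δl = 136.8 kN/m; ΣN' = 572.2 kN/m; ΣW sinα = 222.5 kN/m
Resisting = 136.8 + 572.2·tan25.4° = 136.8 + 271.7 = 408.5 kN/m
FS = 408.5 / 222.5 = 1.836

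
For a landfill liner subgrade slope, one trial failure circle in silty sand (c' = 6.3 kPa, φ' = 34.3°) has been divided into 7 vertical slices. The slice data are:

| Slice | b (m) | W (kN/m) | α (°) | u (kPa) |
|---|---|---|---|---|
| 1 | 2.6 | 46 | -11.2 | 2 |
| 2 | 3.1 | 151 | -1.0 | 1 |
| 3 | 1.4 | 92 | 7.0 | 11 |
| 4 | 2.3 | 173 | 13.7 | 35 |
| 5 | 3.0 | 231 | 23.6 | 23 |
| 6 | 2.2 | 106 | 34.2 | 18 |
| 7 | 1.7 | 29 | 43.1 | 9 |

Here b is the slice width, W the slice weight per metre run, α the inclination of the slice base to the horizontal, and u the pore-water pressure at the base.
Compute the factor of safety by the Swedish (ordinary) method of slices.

Ordinary method of slices: FS = Σ[c'·Δl_i + (W_i cosα_i − u_i·Δl_i)·tanφ'] / Σ W_i sinα_i, with Δl_i = b_i / cosα_i.
Slice 1: Δl = 2.6/cos(-11.2°) = 2.650 m; N'_1 = 46·cos(-11.2°) − 2·2.650 = 39.8; c'Δl = 16.70; W sinα = -8.9
Slice 2: Δl = 3.1/cos(-1.0°) = 3.100 m; N'_2 = 151·cos(-1.0°) − 1·3.100 = 147.9; c'Δl = 19.53; W sinα = -2.6
Slice 3: Δl = 1.4/cos7.0° = 1.411 m; N'_3 = 92·cos7.0° − 11·1.411 = 75.8; c'Δl = 8.89; W sinα = 11.2
Slice 4: Δl = 2.3/cos13.7° = 2.367 m; N'_4 = 173·cos13.7° − 35·2.367 = 85.2; c'Δl = 14.91; W sinα = 41.0
Slice 5: Δl = 3.0/cos23.6° = 3.274 m; N'_5 = 231·cos23.6° − 23·3.274 = 136.4; c'Δl = 20.63; W sinα = 92.5
Slice 6: Δl = 2.2/cos34.2° = 2.660 m; N'_6 = 106·cos34.2° − 18·2.660 = 39.8; c'Δl = 16.76; W sinα = 59.6
Slice 7: Δl = 1.7/cos43.1° = 2.328 m; N'_7 = 29·cos43.1° − 9·2.328 = 0.2; c'Δl = 14.67; W sinα = 19.8
Σc'Δl = 112.1 kN/m; ΣN' = 525.1 kN/m; ΣW sinα = 212.5 kN/m
Resisting = 112.1 + 525.1·tan34.3° = 112.1 + 358.2 = 470.3 kN/m
FS = 470.3 / 212.5 = 2.213

FS = 2.21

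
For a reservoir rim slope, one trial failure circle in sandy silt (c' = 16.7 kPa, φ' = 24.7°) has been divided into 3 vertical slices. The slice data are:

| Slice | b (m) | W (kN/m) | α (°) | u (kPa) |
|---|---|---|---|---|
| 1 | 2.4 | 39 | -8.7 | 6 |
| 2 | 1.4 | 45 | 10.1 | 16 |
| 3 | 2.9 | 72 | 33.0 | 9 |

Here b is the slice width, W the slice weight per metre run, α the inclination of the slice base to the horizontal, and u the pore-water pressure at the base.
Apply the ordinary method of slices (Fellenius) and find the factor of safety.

FS = 3.80

Ordinary method of slices: FS = Σ[c'·Δl_i + (W_i cosα_i − u_i·Δl_i)·tanφ'] / Σ W_i sinα_i, with Δl_i = b_i / cosα_i.
Slice 1: Δl = 2.4/cos(-8.7°) = 2.428 m; N'_1 = 39·cos(-8.7°) − 6·2.428 = 24.0; c'Δl = 40.55; W sinα = -5.9
Slice 2: Δl = 1.4/cos10.1° = 1.422 m; N'_2 = 45·cos10.1° − 16·1.422 = 21.6; c'Δl = 23.75; W sinα = 7.9
Slice 3: Δl = 2.9/cos33.0° = 3.458 m; N'_3 = 72·cos33.0° − 9·3.458 = 29.3; c'Δl = 57.75; W sinα = 39.2
Σc'Δl = 122.0 kN/m; ΣN' = 74.8 kN/m; ΣW sinα = 41.2 kN/m
Resisting = 122.0 + 74.8·tan24.7° = 122.0 + 34.4 = 156.4 kN/m
FS = 156.4 / 41.2 = 3.797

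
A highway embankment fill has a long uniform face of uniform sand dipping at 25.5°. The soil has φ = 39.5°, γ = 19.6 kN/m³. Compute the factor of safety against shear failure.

FS = 1.73

For a dry cohesionless infinite slope the factor of safety is FS = tanφ / tanβ.
FS = tan39.5° / tan25.5° = 0.8243 / 0.4770 = 1.728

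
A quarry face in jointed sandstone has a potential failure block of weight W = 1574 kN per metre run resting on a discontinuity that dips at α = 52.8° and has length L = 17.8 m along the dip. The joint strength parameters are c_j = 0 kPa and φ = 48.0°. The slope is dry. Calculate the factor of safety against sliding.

Resolving the block weight along and normal to the plane and applying the Mohr–Coulomb strength on the joint:
N' = W cosα = 1574·cos52.8° = 951.6 kN/m
Driving force T = W sinα = 1574·sin52.8° = 1253.7 kN/m
Resisting force R = c_j·L + N'·tanφ = 0·17.8 + 951.6·tan48.0° = 0.0 + 1056.9 = 1056.9 kN/m
FS = R / T = 1056.9 / 1253.7 = 0.843

FS = 0.84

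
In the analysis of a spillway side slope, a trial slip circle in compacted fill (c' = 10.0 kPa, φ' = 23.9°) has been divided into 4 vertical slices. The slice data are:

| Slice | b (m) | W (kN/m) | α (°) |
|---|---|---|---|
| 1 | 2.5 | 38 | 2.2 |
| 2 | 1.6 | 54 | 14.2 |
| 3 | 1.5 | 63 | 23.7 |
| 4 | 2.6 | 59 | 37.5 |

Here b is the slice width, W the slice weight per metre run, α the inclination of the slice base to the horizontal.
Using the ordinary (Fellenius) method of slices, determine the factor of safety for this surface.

Ordinary method of slices: FS = Σ[c'·Δl_i + (W_i cosα_i)·tanφ'] / Σ W_i sinα_i, with Δl_i = b_i / cosα_i.
Slice 1: Δl = 2.5/cos2.2° = 2.502 m; N'_1 = 38·cos2.2° = 38.0; c'Δl = 25.02; W sinα = 1.5
Slice 2: Δl = 1.6/cos14.2° = 1.650 m; N'_2 = 54·cos14.2° = 52.4; c'Δl = 16.50; W sinα = 13.2
Slice 3: Δl = 1.5/cos23.7° = 1.638 m; N'_3 = 63·cos23.7° = 57.7; c'Δl = 16.38; W sinα = 25.3
Slice 4: Δl = 2.6/cos37.5° = 3.277 m; N'_4 = 59·cos37.5° = 46.8; c'Δl = 32.77; W sinα = 35.9
Σc'Δl = 90.7 kN/m; ΣN' = 194.8 kN/m; ΣW sinα = 75.9 kN/m
Resisting = 90.7 + 194.8·tan23.9° = 90.7 + 86.3 = 177.0 kN/m
FS = 177.0 / 75.9 = 2.331

FS = 2.33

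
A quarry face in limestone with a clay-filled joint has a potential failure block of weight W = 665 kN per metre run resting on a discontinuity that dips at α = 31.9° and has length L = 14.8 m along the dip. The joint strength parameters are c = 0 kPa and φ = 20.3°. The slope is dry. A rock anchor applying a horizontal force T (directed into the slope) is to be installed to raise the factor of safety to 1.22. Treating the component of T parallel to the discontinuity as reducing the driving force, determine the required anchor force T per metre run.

T = 179 kN/m

Resolving forces along and normal to the sliding plane, with the horizontal anchor force T adding T·sinα to the effective normal force and T·cosα acting up the plane against the driving force:
FS = [cL + (W cosα + T sinα) tanφ] / [W sinα − T cosα]
Without the anchor: N' = 564.6 kN/m, driving T_d = 351.4 kN/m, resisting R = 0·14.8 + 564.6·tan20.3° = 208.8 kN/m, FS = 0.59.
Setting FS = 1.22 and solving for T:
1.22·(351.4 − T cos31.9°) = 208.8 + T sin31.9°·tan20.3°
T·(sin31.9°·tan20.3° + 1.22·cos31.9°) = 1.22·351.4 − 208.8
T·(0.5284·0.3699 + 1.22·0.8490) = 428.7 − 208.8 = 219.9
T·1.2312 = 219.9
T = 178.6 kN/m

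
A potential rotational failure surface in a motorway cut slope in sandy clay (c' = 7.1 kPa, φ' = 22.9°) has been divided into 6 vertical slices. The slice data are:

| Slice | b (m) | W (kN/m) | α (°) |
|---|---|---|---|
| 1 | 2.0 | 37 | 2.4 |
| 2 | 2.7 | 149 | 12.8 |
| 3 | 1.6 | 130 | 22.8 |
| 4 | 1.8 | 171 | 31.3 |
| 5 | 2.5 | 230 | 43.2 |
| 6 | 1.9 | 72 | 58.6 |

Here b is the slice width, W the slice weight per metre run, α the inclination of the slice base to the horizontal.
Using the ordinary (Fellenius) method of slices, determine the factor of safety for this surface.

FS = 0.99

Ordinary method of slices: FS = Σ[c'·Δl_i + (W_i cosα_i)·tanφ'] / Σ W_i sinα_i, with Δl_i = b_i / cosα_i.
Slice 1: Δl = 2.0/cos2.4° = 2.002 m; N'_1 = 37·cos2.4° = 37.0; c'Δl = 14.21; W sinα = 1.5
Slice 2: Δl = 2.7/cos12.8° = 2.769 m; N'_2 = 149·cos12.8° = 145.3; c'Δl = 19.66; W sinα = 33.0
Slice 3: Δl = 1.6/cos22.8° = 1.736 m; N'_3 = 130·cos22.8° = 119.8; c'Δl = 12.32; W sinα = 50.4
Slice 4: Δl = 1.8/cos31.3° = 2.107 m; N'_4 = 171·cos31.3° = 146.1; c'Δl = 14.96; W sinα = 88.8
Slice 5: Δl = 2.5/cos43.2° = 3.430 m; N'_5 = 230·cos43.2° = 167.7; c'Δl = 24.35; W sinα = 157.4
Slice 6: Δl = 1.9/cos58.6° = 3.647 m; N'_6 = 72·cos58.6° = 37.5; c'Δl = 25.89; W sinα = 61.5
Σc'Δl = 111.4 kN/m; ΣN' = 653.4 kN/m; ΣW sinα = 392.7 kN/m
Resisting = 111.4 + 653.4·tan22.9° = 111.4 + 276.0 = 387.4 kN/m
FS = 387.4 / 392.7 = 0.987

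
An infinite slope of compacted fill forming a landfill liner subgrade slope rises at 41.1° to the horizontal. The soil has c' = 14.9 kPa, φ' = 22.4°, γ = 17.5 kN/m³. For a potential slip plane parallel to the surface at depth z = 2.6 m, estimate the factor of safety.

For an infinite slope with a slip plane parallel to the surface (no pore pressure): FS = [c' + γz cos²β tanφ'] / [γz sinβ cosβ].
γz = 17.5·2.6 = 45.50 kN/m²
Numerator = 14.9 + 45.50·cos²41.1°·tan22.4° = 14.9 + 45.50·0.5679·0.4122 = 25.549 kPa
Denominator = 45.50·sin41.1°·cos41.1° = 45.50·0.6574·0.7536 = 22.540 kPa
FS = 25.549 / 22.540 = 1.134

FS = 1.13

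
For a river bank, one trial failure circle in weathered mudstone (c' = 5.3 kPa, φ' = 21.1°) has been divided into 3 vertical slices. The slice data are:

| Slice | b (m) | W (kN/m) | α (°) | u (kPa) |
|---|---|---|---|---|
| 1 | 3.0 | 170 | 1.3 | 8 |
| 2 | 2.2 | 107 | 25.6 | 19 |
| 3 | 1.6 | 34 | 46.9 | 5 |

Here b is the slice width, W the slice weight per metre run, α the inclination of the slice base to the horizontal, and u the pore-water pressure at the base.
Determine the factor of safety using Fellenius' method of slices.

FS = 1.62

Ordinary method of slices: FS = Σ[c'·Δl_i + (W_i cosα_i − u_i·Δl_i)·tanφ'] / Σ W_i sinα_i, with Δl_i = b_i / cosα_i.
Slice 1: Δl = 3.0/cos1.3° = 3.001 m; N'_1 = 170·cos1.3° − 8·3.001 = 146.0; c'Δl = 15.90; W sinα = 3.9
Slice 2: Δl = 2.2/cos25.6° = 2.439 m; N'_2 = 107·cos25.6° − 19·2.439 = 50.1; c'Δl = 12.93; W sinα = 46.2
Slice 3: Δl = 1.6/cos46.9° = 2.342 m; N'_3 = 34·cos46.9° − 5·2.342 = 11.5; c'Δl = 12.41; W sinα = 24.8
Σc'Δl = 41.2 kN/m; ΣN' = 207.6 kN/m; ΣW sinα = 74.9 kN/m
Resisting = 41.2 + 207.6·tan21.1° = 41.2 + 80.1 = 121.4 kN/m
FS = 121.4 / 74.9 = 1.620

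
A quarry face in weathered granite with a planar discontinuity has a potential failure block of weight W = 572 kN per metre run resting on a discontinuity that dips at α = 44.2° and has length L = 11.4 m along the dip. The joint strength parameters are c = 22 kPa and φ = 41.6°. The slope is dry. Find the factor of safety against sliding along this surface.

Resolving the block weight along and normal to the plane and applying the Mohr–Coulomb strength on the joint:
N' = W cosα = 572·cos44.2° = 410.1 kN/m
Driving force T = W sinα = 572·sin44.2° = 398.8 kN/m
Resisting force R = c·L + N'·tanφ = 22·11.4 + 410.1·tan41.6° = 250.8 + 364.1 = 614.9 kN/m
FS = R / T = 614.9 / 398.8 = 1.542

FS = 1.54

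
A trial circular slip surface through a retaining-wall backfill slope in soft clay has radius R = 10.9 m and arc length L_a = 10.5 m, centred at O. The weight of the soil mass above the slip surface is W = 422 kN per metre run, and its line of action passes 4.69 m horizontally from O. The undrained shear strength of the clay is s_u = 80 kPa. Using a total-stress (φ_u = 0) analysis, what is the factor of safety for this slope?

FS = 4.63

Taking moments about the centre O, the resisting moment is provided by the undrained shear strength acting along the arc:
M_R = s_u·L_a·R = 80·10.50·10.9 = 9156.0 kN·m/m
M_D = W·d = 422·4.69 = 1979.2 kN·m/m
FS = M_R / M_D = 9156.0 / 1979.2 = 4.626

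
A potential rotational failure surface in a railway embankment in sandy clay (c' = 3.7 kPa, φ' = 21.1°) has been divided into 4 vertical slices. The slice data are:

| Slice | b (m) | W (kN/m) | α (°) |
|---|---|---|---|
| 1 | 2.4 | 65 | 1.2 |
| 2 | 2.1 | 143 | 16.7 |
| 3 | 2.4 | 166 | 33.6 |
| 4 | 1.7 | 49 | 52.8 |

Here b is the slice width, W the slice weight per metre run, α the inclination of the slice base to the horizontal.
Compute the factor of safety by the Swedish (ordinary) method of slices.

Ordinary method of slices: FS = Σ[c'·Δl_i + (W_i cosα_i)·tanφ'] / Σ W_i sinα_i, with Δl_i = b_i / cosα_i.
Slice 1: Δl = 2.4/cos1.2° = 2.401 m; N'_1 = 65·cos1.2° = 65.0; c'Δl = 8.88; W sinα = 1.4
Slice 2: Δl = 2.1/cos16.7° = 2.192 m; N'_2 = 143·cos16.7° = 137.0; c'Δl = 8.11; W sinα = 41.1
Slice 3: Δl = 2.4/cos33.6° = 2.881 m; N'_3 = 166·cos33.6° = 138.3; c'Δl = 10.66; W sinα = 91.9
Slice 4: Δl = 1.7/cos52.8° = 2.812 m; N'_4 = 49·cos52.8° = 29.6; c'Δl = 10.40; W sinα = 39.0
Σc'Δl = 38.1 kN/m; ΣN' = 369.8 kN/m; ΣW sinα = 173.3 kN/m
Resisting = 38.1 + 369.8·tan21.1° = 38.1 + 142.7 = 180.8 kN/m
FS = 180.8 / 173.3 = 1.043

FS = 1.04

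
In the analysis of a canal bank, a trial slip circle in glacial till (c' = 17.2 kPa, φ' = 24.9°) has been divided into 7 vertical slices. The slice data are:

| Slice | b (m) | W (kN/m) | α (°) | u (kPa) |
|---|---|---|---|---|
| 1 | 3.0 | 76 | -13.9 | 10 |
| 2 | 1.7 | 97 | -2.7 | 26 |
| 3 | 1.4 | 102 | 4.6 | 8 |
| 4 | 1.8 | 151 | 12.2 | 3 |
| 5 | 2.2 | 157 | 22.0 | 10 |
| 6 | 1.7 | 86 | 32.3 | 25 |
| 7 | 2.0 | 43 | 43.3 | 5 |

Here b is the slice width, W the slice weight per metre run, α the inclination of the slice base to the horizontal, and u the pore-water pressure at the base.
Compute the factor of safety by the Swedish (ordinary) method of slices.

FS = 3.22

Ordinary method of slices: FS = Σ[c'·Δl_i + (W_i cosα_i − u_i·Δl_i)·tanφ'] / Σ W_i sinα_i, with Δl_i = b_i / cosα_i.
Slice 1: Δl = 3.0/cos(-13.9°) = 3.091 m; N'_1 = 76·cos(-13.9°) − 10·3.091 = 42.9; c'Δl = 53.16; W sinα = -18.3
Slice 2: Δl = 1.7/cos(-2.7°) = 1.702 m; N'_2 = 97·cos(-2.7°) − 26·1.702 = 52.6; c'Δl = 29.27; W sinα = -4.6
Slice 3: Δl = 1.4/cos4.6° = 1.405 m; N'_3 = 102·cos4.6° − 8·1.405 = 90.4; c'Δl = 24.16; W sinα = 8.2
Slice 4: Δl = 1.8/cos12.2° = 1.842 m; N'_4 = 151·cos12.2° − 3·1.842 = 142.1; c'Δl = 31.68; W sinα = 31.9
Slice 5: Δl = 2.2/cos22.0° = 2.373 m; N'_5 = 157·cos22.0° − 10·2.373 = 121.8; c'Δl = 40.81; W sinα = 58.8
Slice 6: Δl = 1.7/cos32.3° = 2.011 m; N'_6 = 86·cos32.3° − 25·2.011 = 22.4; c'Δl = 34.59; W sinα = 46.0
Slice 7: Δl = 2.0/cos43.3° = 2.748 m; N'_7 = 43·cos43.3° − 5·2.748 = 17.6; c'Δl = 47.27; W sinα = 29.5
Σc'Δl = 260.9 kN/m; ΣN' = 489.8 kN/m; ΣW sinα = 151.5 kN/m
Resisting = 260.9 + 489.8·tan24.9° = 260.9 + 227.4 = 488.3 kN/m
FS = 488.3 / 151.5 = 3.223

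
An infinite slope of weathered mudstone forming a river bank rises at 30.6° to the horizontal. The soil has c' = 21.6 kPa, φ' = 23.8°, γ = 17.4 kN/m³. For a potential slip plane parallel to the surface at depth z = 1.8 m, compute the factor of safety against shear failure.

For an infinite slope with a slip plane parallel to the surface (no pore pressure): FS = [c' + γz cos²β tanφ'] / [γz sinβ cosβ].
γz = 17.4·1.8 = 31.32 kN/m²
Numerator = 21.6 + 31.32·cos²30.6°·tan23.8° = 21.6 + 31.32·0.7409·0.4411 = 31.834 kPa
Denominator = 31.32·sin30.6°·cos30.6° = 31.32·0.5090·0.8607 = 13.723 kPa
FS = 31.834 / 13.723 = 2.320

FS = 2.32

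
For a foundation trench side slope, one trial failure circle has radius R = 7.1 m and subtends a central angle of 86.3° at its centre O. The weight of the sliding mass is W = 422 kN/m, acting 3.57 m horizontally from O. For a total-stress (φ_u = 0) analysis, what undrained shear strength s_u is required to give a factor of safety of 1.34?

FS = s_u·L_a·R / (W·d), so s_u = FS·W·d / (L_a·R).
Arc length L_a = R·θ = 7.1·(86.3°·π/180) = 7.1·1.5062 = 10.69 m
s_u = 1.34·422·3.57 / (10.69·7.1) = 2018.8 / 75.93 = 26.59 kPa

s_u = 26.6 kPa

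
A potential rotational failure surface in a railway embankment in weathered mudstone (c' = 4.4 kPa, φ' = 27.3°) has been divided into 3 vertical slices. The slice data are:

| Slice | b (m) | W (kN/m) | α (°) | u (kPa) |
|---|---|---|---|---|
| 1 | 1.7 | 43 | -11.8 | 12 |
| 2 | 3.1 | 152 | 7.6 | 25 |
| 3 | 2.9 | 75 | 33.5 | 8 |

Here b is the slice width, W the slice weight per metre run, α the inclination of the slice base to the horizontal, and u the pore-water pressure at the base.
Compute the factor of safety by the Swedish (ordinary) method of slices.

Ordinary method of slices: FS = Σ[c'·Δl_i + (W_i cosα_i − u_i·Δl_i)·tanφ'] / Σ W_i sinα_i, with Δl_i = b_i / cosα_i.
Slice 1: Δl = 1.7/cos(-11.8°) = 1.737 m; N'_1 = 43·cos(-11.8°) − 12·1.737 = 21.3; c'Δl = 7.64; W sinα = -8.8
Slice 2: Δl = 3.1/cos7.6° = 3.127 m; N'_2 = 152·cos7.6° − 25·3.127 = 72.5; c'Δl = 13.76; W sinα = 20.1
Slice 3: Δl = 2.9/cos33.5° = 3.478 m; N'_3 = 75·cos33.5° − 8·3.478 = 34.7; c'Δl = 15.30; W sinα = 41.4
Σc'Δl = 36.7 kN/m; ΣN' = 128.4 kN/m; ΣW sinα = 52.7 kN/m
Resisting = 36.7 + 128.4·tan27.3° = 36.7 + 66.3 = 103.0 kN/m
FS = 103.0 / 52.7 = 1.954

FS = 1.95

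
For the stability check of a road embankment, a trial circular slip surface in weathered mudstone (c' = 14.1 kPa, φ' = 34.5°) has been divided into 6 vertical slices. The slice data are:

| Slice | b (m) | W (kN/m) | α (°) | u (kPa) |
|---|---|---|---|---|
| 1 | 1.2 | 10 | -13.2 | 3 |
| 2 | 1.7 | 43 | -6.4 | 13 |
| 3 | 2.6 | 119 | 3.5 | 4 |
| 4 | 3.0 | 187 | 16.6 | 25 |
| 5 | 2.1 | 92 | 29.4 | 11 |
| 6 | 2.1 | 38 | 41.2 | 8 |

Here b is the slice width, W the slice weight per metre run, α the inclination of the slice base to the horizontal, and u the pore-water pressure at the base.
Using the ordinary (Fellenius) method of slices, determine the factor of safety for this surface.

Ordinary method of slices: FS = Σ[c'·Δl_i + (W_i cosα_i − u_i·Δl_i)·tanφ'] / Σ W_i sinα_i, with Δl_i = b_i / cosα_i.
Slice 1: Δl = 1.2/cos(-13.2°) = 1.233 m; N'_1 = 10·cos(-13.2°) − 3·1.233 = 6.0; c'Δl = 17.38; W sinα = -2.3
Slice 2: Δl = 1.7/cos(-6.4°) = 1.711 m; N'_2 = 43·cos(-6.4°) − 13·1.711 = 20.5; c'Δl = 24.12; W sinα = -4.8
Slice 3: Δl = 2.6/cos3.5° = 2.605 m; N'_3 = 119·cos3.5° − 4·2.605 = 108.4; c'Δl = 36.73; W sinα = 7.3
Slice 4: Δl = 3.0/cos16.6° = 3.130 m; N'_4 = 187·cos16.6° − 25·3.130 = 100.9; c'Δl = 44.14; W sinα = 53.4
Slice 5: Δl = 2.1/cos29.4° = 2.410 m; N'_5 = 92·cos29.4° − 11·2.410 = 53.6; c'Δl = 33.99; W sinα = 45.2
Slice 6: Δl = 2.1/cos41.2° = 2.791 m; N'_6 = 38·cos41.2° − 8·2.791 = 6.3; c'Δl = 39.35; W sinα = 25.0
Σc'Δl = 195.7 kN/m; ΣN' = 295.7 kN/m; ΣW sinα = 123.8 kN/m
Resisting = 195.7 + 295.7·tan34.5° = 195.7 + 203.3 = 399.0 kN/m
FS = 399.0 / 123.8 = 3.222

FS = 3.22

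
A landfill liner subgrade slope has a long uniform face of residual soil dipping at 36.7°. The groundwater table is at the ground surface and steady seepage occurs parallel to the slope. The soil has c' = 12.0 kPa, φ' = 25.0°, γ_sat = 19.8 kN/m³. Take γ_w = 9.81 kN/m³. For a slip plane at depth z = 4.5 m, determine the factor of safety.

FS = 0.60

With seepage parallel to the slope and the water table at the surface, the effective normal stress on the slip plane uses the buoyant unit weight γ' = γ_sat − γ_w while the driving shear stress uses γ_sat:
FS = [c' + γ' z cos²β tanφ'] / [γ_sat z sinβ cosβ]
γ' = 19.8 − 9.81 = 9.99 kN/m³
Numerator = 12.0 + 9.99·4.5·cos²36.7°·tan25.0° = 12.0 + 9.99·4.5·0.6428·0.4663 = 25.476 kPa
Denominator = 19.8·4.5·sin36.7°·cos36.7° = 19.8·4.5·0.5976·0.8018 = 42.693 kPa
FS = 25.476 / 42.693 = 0.597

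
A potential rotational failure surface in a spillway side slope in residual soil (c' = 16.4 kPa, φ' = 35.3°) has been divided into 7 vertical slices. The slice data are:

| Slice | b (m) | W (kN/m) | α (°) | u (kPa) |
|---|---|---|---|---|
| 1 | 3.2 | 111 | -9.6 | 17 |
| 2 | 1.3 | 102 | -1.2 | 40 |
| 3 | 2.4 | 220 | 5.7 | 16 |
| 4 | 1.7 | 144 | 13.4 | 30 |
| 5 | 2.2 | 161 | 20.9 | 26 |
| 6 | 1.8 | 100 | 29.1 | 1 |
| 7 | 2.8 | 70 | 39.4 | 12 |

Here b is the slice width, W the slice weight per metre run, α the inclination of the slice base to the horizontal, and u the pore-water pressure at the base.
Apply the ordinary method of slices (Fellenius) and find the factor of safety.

FS = 3.62

Ordinary method of slices: FS = Σ[c'·Δl_i + (W_i cosα_i − u_i·Δl_i)·tanφ'] / Σ W_i sinα_i, with Δl_i = b_i / cosα_i.
Slice 1: Δl = 3.2/cos(-9.6°) = 3.245 m; N'_1 = 111·cos(-9.6°) − 17·3.245 = 54.3; c'Δl = 53.23; W sinα = -18.5
Slice 2: Δl = 1.3/cos(-1.2°) = 1.300 m; N'_2 = 102·cos(-1.2°) − 40·1.300 = 50.0; c'Δl = 21.32; W sinα = -2.1
Slice 3: Δl = 2.4/cos5.7° = 2.412 m; N'_3 = 220·cos5.7° − 16·2.412 = 180.3; c'Δl = 39.56; W sinα = 21.9
Slice 4: Δl = 1.7/cos13.4° = 1.748 m; N'_4 = 144·cos13.4° − 30·1.748 = 87.7; c'Δl = 28.66; W sinα = 33.4
Slice 5: Δl = 2.2/cos20.9° = 2.355 m; N'_5 = 161·cos20.9° − 26·2.355 = 89.2; c'Δl = 38.62; W sinα = 57.4
Slice 6: Δl = 1.8/cos29.1° = 2.060 m; N'_6 = 100·cos29.1° − 1·2.060 = 85.3; c'Δl = 33.78; W sinα = 48.6
Slice 7: Δl = 2.8/cos39.4° = 3.623 m; N'_7 = 70·cos39.4° − 12·3.623 = 10.6; c'Δl = 59.43; W sinα = 44.4
Σc'Δl = 274.6 kN/m; ΣN' = 557.3 kN/m; ΣW sinα = 185.1 kN/m
Resisting = 274.6 + 557.3·tan35.3° = 274.6 + 394.6 = 669.2 kN/m
FS = 669.2 / 185.1 = 3.616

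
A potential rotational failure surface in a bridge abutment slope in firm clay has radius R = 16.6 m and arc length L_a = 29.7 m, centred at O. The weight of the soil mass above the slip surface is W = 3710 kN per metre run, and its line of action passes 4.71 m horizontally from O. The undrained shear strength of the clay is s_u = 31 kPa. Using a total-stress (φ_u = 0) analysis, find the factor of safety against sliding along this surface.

FS = 0.87

Taking moments about the centre O, the resisting moment is provided by the undrained shear strength acting along the arc:
M_R = s_u·L_a·R = 31·29.70·16.6 = 15283.6 kN·m/m
M_D = W·d = 3710·4.71 = 17474.1 kN·m/m
FS = M_R / M_D = 15283.6 / 17474.1 = 0.875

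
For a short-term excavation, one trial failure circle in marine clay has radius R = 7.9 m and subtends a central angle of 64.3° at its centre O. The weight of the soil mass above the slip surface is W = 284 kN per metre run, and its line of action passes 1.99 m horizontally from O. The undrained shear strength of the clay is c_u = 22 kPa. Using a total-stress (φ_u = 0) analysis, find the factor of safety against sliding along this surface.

Taking moments about the centre O, the resisting moment is provided by the undrained shear strength acting along the arc:
Arc length L_a = R·θ = 7.9·(64.3°·π/180) = 7.9·1.1222 = 8.87 m
M_R = c_u·L_a·R = 22·8.87·7.9 = 1540.9 kN·m/m
M_D = W·d = 284·1.99 = 565.2 kN·m/m
FS = M_R / M_D = 1540.9 / 565.2 = 2.726

FS = 2.73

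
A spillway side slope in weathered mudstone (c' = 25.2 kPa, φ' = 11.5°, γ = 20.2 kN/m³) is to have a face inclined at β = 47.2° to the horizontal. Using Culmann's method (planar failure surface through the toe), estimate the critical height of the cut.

H_c = 19.09 m

Culmann's analysis gives the critical failure plane at α_cr = (β + φ')/2 = (47.2 + 11.5)/2 = 29.4°, and the critical height
H_c = (4c'/γ) · sinβ cosφ' / [1 − cos(β − φ')]
    = (4·25.2/20.2) · sin47.2°·cos11.5° / [1 − cos(35.7°)]
    = 4.990 · 0.7337·0.9799 / [1 − 0.8121]
    = 4.990 · 0.7190 / 0.1879
    = 19.09 m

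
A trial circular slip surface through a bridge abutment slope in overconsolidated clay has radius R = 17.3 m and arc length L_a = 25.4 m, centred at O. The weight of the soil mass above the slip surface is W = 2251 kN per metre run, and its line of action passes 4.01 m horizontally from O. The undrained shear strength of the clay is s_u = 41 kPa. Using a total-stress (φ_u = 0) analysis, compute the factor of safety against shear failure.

Taking moments about the centre O, the resisting moment is provided by the undrained shear strength acting along the arc:
M_R = s_u·L_a·R = 41·25.40·17.3 = 18016.2 kN·m/m
M_D = W·d = 2251·4.01 = 9026.5 kN·m/m
FS = M_R / M_D = 18016.2 / 9026.5 = 1.996

FS = 2.00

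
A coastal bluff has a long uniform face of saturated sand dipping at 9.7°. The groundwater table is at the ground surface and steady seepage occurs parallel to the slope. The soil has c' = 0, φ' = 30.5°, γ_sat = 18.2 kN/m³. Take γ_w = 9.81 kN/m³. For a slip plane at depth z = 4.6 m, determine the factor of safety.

With seepage parallel to the slope and the water table at the surface, the effective normal stress on the slip plane uses the buoyant unit weight γ' = γ_sat − γ_w while the driving shear stress uses γ_sat:
FS = [c' + γ' z cos²β tanφ'] / [γ_sat z sinβ cosβ]
(For c' = 0 this reduces to FS = (γ'/γ_sat)·tanφ'/tanβ.)
γ' = 18.2 − 9.81 = 8.39 kN/m³
Numerator = 0.0 + 8.39·4.6·cos²9.7°·tan30.5° = 0.0 + 8.39·4.6·0.9716·0.5890 = 22.088 kPa
Denominator = 18.2·4.6·sin9.7°·cos9.7° = 18.2·4.6·0.1685·0.9857 = 13.904 kPa
FS = 22.088 / 13.904 = 1.589

FS = 1.59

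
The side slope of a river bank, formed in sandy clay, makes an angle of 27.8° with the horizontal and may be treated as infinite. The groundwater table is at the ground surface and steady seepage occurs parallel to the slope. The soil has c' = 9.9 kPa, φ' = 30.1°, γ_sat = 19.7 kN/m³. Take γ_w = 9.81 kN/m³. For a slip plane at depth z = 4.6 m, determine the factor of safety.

FS = 0.82

With seepage parallel to the slope and the water table at the surface, the effective normal stress on the slip plane uses the buoyant unit weight γ' = γ_sat − γ_w while the driving shear stress uses γ_sat:
FS = [c' + γ' z cos²β tanφ'] / [γ_sat z sinβ cosβ]
γ' = 19.7 − 9.81 = 9.89 kN/m³
Numerator = 9.9 + 9.89·4.6·cos²27.8°·tan30.1° = 9.9 + 9.89·4.6·0.7825·0.5797 = 30.536 kPa
Denominator = 19.7·4.6·sin27.8°·cos27.8° = 19.7·4.6·0.4664·0.8846 = 37.386 kPa
FS = 30.536 / 37.386 = 0.817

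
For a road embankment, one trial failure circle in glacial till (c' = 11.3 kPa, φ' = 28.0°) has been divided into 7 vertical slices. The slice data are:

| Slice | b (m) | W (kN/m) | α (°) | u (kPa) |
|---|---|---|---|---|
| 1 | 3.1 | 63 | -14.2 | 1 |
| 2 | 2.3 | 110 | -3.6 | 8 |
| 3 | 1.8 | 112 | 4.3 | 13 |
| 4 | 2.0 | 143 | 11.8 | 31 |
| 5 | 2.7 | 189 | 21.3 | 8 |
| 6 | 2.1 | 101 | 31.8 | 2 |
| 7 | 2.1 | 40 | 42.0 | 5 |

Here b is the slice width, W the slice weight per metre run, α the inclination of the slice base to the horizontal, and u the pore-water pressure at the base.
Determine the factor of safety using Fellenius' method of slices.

Ordinary method of slices: FS = Σ[c'·Δl_i + (W_i cosα_i − u_i·Δl_i)·tanφ'] / Σ W_i sinα_i, with Δl_i = b_i / cosα_i.
Slice 1: Δl = 3.1/cos(-14.2°) = 3.198 m; N'_1 = 63·cos(-14.2°) − 1·3.198 = 57.9; c'Δl = 36.13; W sinα = -15.5
Slice 2: Δl = 2.3/cos(-3.6°) = 2.305 m; N'_2 = 110·cos(-3.6°) − 8·2.305 = 91.3; c'Δl = 26.04; W sinα = -6.9
Slice 3: Δl = 1.8/cos4.3° = 1.805 m; N'_3 = 112·cos4.3° − 13·1.805 = 88.2; c'Δl = 20.40; W sinα = 8.4
Slice 4: Δl = 2.0/cos11.8° = 2.043 m; N'_4 = 143·cos11.8° − 31·2.043 = 76.6; c'Δl = 23.09; W sinα = 29.2
Slice 5: Δl = 2.7/cos21.3° = 2.898 m; N'_5 = 189·cos21.3° − 8·2.898 = 152.9; c'Δl = 32.75; W sinα = 68.7
Slice 6: Δl = 2.1/cos31.8° = 2.471 m; N'_6 = 101·cos31.8° − 2·2.471 = 80.9; c'Δl = 27.92; W sinα = 53.2
Slice 7: Δl = 2.1/cos42.0° = 2.826 m; N'_7 = 40·cos42.0° − 5·2.826 = 15.6; c'Δl = 31.93; W sinα = 26.8
Σc'Δl = 198.3 kN/m; ΣN' = 563.5 kN/m; ΣW sinα = 163.9 kN/m
Resisting = 198.3 + 563.5·tan28.0° = 198.3 + 299.6 = 497.9 kN/m
FS = 497.9 / 163.9 = 3.037

FS = 3.04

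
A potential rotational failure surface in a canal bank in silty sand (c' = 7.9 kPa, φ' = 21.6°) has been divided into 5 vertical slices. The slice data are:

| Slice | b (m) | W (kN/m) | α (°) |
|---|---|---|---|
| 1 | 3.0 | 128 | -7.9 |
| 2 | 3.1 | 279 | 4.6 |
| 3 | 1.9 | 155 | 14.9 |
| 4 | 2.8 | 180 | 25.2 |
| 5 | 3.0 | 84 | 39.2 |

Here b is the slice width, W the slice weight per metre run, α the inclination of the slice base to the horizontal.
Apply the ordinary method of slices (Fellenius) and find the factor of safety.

FS = 2.46

Ordinary method of slices: FS = Σ[c'·Δl_i + (W_i cosα_i)·tanφ'] / Σ W_i sinα_i, with Δl_i = b_i / cosα_i.
Slice 1: Δl = 3.0/cos(-7.9°) = 3.029 m; N'_1 = 128·cos(-7.9°) = 126.8; c'Δl = 23.93; W sinα = -17.6
Slice 2: Δl = 3.1/cos4.6° = 3.110 m; N'_2 = 279·cos4.6° = 278.1; c'Δl = 24.57; W sinα = 22.4
Slice 3: Δl = 1.9/cos14.9° = 1.966 m; N'_3 = 155·cos14.9° = 149.8; c'Δl = 15.53; W sinα = 39.9
Slice 4: Δl = 2.8/cos25.2° = 3.095 m; N'_4 = 180·cos25.2° = 162.9; c'Δl = 24.45; W sinα = 76.6
Slice 5: Δl = 3.0/cos39.2° = 3.871 m; N'_5 = 84·cos39.2° = 65.1; c'Δl = 30.58; W sinα = 53.1
Σc'Δl = 119.1 kN/m; ΣN' = 782.6 kN/m; ΣW sinα = 174.4 kN/m
Resisting = 119.1 + 782.6·tan21.6° = 119.1 + 309.9 = 428.9 kN/m
FS = 428.9 / 174.4 = 2.460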